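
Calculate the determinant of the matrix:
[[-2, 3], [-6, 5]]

For a 2×2 matrix [[a, b], [c, d]], det = ad - bc
det = (-2)(5) - (3)(-6) = -10 - -18 = 8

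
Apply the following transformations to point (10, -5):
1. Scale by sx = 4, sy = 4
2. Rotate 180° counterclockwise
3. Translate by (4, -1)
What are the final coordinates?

Step 1: Scale → (40, -20)
Step 2: Rotate 180° → (-40, 20)
Step 3: Translate → (-36, 19)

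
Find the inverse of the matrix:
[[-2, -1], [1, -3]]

For [[a,b],[c,d]], inverse = (1/det)·[[d,-b],[-c,a]]
det = (-2)(-3) - (-1)(1) = 6 - -1 = 7
Inverse = (1/7)·[[-3, 1], [-1, -2]]
= [[-3/7, 1/7], [-1/7, -2/7]]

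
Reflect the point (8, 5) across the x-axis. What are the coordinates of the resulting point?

Reflection across x-axis: (8, 5) → (8, -5)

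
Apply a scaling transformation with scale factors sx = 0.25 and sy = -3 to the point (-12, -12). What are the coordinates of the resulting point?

Scaling matrix:
[[0.25, 0], [0, -3]]
Result: (-12 × 0.25, -12 × -3) = (-3, 36)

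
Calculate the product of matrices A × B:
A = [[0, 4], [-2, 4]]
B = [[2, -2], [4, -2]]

Matrix multiplication:
C[0][0] = 0×2 + 4×4 = 16
C[0][1] = 0×-2 + 4×-2 = -8
C[1][0] = -2×2 + 4×4 = 12
C[1][1] = -2×-2 + 4×-2 = -4
Result: [[16, -8], [12, -4]]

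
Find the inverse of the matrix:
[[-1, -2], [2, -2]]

For [[a,b],[c,d]], inverse = (1/det)·[[d,-b],[-c,a]]
det = (-1)(-2) - (-2)(2) = 2 - -4 = 6
Inverse = (1/6)·[[-2, 2], [-2, -1]]
= [[-1/3, 1/3], [-1/3, -1/6]]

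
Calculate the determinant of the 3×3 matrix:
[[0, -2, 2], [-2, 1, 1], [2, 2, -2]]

Expansion along first row:
det = 0·det([[1,1],[2,-2]]) - -2·det([[-2,1],[2,-2]]) + 2·det([[-2,1],[2,2]])
    = 0·(1·-2 - 1·2) - -2·(-2·-2 - 1·2) + 2·(-2·2 - 1·2)
    = 0·-4 - -2·2 + 2·-6
    = 0 + 4 + -12 = -8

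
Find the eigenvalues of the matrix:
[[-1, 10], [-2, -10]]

Characteristic equation: det(A - λI) = 0
λ² - (trace)λ + (det) = 0
trace = -1 + -10 = -11, det = (-1)(-10) - (10)(-2) = 30
λ² - (-11)λ + (30) = 0
λ = (-11 ± √((-11)² - 4·(30))) / 2 = (-11 ± √1) / 2
Solving: λ = -6, -5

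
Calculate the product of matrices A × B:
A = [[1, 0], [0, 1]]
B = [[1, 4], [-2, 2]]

Matrix multiplication:
C[0][0] = 1×1 + 0×-2 = 1
C[0][1] = 1×4 + 0×2 = 4
C[1][0] = 0×1 + 1×-2 = -2
C[1][1] = 0×4 + 1×2 = 2
Result: [[1, 4], [-2, 2]]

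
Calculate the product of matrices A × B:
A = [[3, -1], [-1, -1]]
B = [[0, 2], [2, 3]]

Matrix multiplication:
C[0][0] = 3×0 + -1×2 = -2
C[0][1] = 3×2 + -1×3 = 3
C[1][0] = -1×0 + -1×2 = -2
C[1][1] = -1×2 + -1×3 = -5
Result: [[-2, 3], [-2, -5]]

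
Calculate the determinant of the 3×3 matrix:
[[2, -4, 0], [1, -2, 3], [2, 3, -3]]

Expansion along first row:
det = 2·det([[-2,3],[3,-3]]) - -4·det([[1,3],[2,-3]]) + 0·det([[1,-2],[2,3]])
    = 2·(-2·-3 - 3·3) - -4·(1·-3 - 3·2) + 0·(1·3 - -2·2)
    = 2·-3 - -4·-9 + 0·7
    = -6 + -36 + 0 = -42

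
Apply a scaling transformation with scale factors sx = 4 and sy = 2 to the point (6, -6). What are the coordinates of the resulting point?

Scaling matrix:
[[4, 0], [0, 2]]
Result: (6 × 4, -6 × 2) = (24, -12)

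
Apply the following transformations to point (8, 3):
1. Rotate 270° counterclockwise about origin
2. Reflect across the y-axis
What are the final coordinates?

Step 1: Rotate 270° → (3, -8)
Step 2: Reflect across y-axis → (-3, -8)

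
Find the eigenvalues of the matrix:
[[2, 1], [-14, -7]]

Characteristic equation: det(A - λI) = 0
λ² - (trace)λ + (det) = 0
trace = 2 + -7 = -5, det = (2)(-7) - (1)(-14) = 0
λ² - (-5)λ + (0) = 0
λ = (-5 ± √((-5)² - 4·(0))) / 2 = (-5 ± √25) / 2
Solving: λ = -5, 0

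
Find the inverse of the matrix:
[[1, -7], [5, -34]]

For [[a,b],[c,d]], inverse = (1/det)·[[d,-b],[-c,a]]
det = (1)(-34) - (-7)(5) = -34 - -35 = 1
Inverse = [[-34, 7], [-5, 1]]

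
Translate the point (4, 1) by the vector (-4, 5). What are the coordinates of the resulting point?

Translation by (-4, 5) (homogeneous matrix [[1, 0, -4], [0, 1, 5], [0, 0, 1]]):
x' = 4 + -4 = 0
y' = 1 + 5 = 6
Result: (0, 6)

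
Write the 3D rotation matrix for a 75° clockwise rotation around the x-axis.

Rotation matrix for clockwise 75° around x-axis:
A clockwise rotation by 75° is a counterclockwise rotation by -75°.
cos(-75°) = 0.2588, sin(-75°) = -0.9659
Result: [[1, 0, 0], [0, 0.2588, 0.9659], [0, -0.9659, 0.2588]]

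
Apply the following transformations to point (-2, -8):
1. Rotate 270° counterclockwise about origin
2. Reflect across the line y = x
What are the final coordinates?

Step 1: Rotate 270° → (-8, 2)
Step 2: Reflect across line y = x → (2, -8)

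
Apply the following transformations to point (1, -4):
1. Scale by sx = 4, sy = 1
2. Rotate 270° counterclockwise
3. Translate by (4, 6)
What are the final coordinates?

Step 1: Scale → (4, -4)
Step 2: Rotate 270° → (-4, -4)
Step 3: Translate → (0, 2)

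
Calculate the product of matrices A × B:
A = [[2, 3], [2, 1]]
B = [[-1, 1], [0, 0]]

Matrix multiplication:
C[0][0] = 2×-1 + 3×0 = -2
C[0][1] = 2×1 + 3×0 = 2
C[1][0] = 2×-1 + 1×0 = -2
C[1][1] = 2×1 + 1×0 = 2
Result: [[-2, 2], [-2, 2]]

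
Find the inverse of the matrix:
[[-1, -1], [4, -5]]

For [[a,b],[c,d]], inverse = (1/det)·[[d,-b],[-c,a]]
det = (-1)(-5) - (-1)(4) = 5 - -4 = 9
Inverse = (1/9)·[[-5, 1], [-4, -1]]
= [[-5/9, 1/9], [-4/9, -1/9]]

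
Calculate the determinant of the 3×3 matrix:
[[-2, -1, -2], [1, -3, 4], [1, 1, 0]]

Expansion along first row:
det = -2·det([[-3,4],[1,0]]) - -1·det([[1,4],[1,0]]) + -2·det([[1,-3],[1,1]])
    = -2·(-3·0 - 4·1) - -1·(1·0 - 4·1) + -2·(1·1 - -3·1)
    = -2·-4 - -1·-4 + -2·4
    = 8 + -4 + -8 = -4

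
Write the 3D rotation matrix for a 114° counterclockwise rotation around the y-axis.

Rotation matrix for counterclockwise 114° around y-axis:
cos(114°) = -0.4067, sin(114°) = 0.9135
Result: [[-0.4067, 0, 0.9135], [0, 1, 0], [-0.9135, 0, -0.4067]]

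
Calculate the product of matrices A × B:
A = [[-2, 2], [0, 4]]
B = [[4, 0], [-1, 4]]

Matrix multiplication:
C[0][0] = -2×4 + 2×-1 = -10
C[0][1] = -2×0 + 2×4 = 8
C[1][0] = 0×4 + 4×-1 = -4
C[1][1] = 0×0 + 4×4 = 16
Result: [[-10, 8], [-4, 16]]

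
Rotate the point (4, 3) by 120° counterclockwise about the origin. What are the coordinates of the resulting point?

Rotation matrix for 120°: [[cos 120°, -sin 120°], [sin 120°, cos 120°]] ≈ [[-0.500000, -0.866025], [0.866025, -0.500000]]
[[-0.500000, -0.866025], [0.866025, -0.500000]] × [4, 3]ᵀ ≈ [-4.5981, 1.9641]ᵀ
Result: (-4.5981, 1.9641)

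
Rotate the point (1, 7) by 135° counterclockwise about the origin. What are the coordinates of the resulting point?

Rotation matrix for 135°: [[cos 135°, -sin 135°], [sin 135°, cos 135°]] ≈ [[-0.707107, -0.707107], [0.707107, -0.707107]]
[[-0.707107, -0.707107], [0.707107, -0.707107]] × [1, 7]ᵀ ≈ [-5.6569, -4.2426]ᵀ
Result: (-5.6569, -4.2426)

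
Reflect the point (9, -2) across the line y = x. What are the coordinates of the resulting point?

Reflection across line y = x: (9, -2) → (-2, 9)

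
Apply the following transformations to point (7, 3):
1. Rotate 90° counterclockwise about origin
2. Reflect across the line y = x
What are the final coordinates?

Step 1: Rotate 90° → (-3, 7)
Step 2: Reflect across line y = x → (7, -3)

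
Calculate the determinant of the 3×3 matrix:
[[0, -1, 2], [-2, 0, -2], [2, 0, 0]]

Expansion along first row:
det = 0·det([[0,-2],[0,0]]) - -1·det([[-2,-2],[2,0]]) + 2·det([[-2,0],[2,0]])
    = 0·(0·0 - -2·0) - -1·(-2·0 - -2·2) + 2·(-2·0 - 0·2)
    = 0·0 - -1·4 + 2·0
    = 0 + 4 + 0 = 4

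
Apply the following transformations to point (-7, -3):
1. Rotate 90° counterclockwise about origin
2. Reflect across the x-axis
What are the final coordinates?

Step 1: Rotate 90° → (3, -7)
Step 2: Reflect across x-axis → (3, 7)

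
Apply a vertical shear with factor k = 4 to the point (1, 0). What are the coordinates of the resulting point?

Shear matrix for vertical shear with factor k = 4:
[[1, 0], [4, 1]]
Result: (1, 0) → (1, 4)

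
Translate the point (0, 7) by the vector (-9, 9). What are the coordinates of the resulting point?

Translation by (-9, 9) (homogeneous matrix [[1, 0, -9], [0, 1, 9], [0, 0, 1]]):
x' = 0 + -9 = -9
y' = 7 + 9 = 16
Result: (-9, 16)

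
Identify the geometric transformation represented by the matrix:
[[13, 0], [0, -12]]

This matrix represents: non-uniform scaling by sx = 13, sy = -12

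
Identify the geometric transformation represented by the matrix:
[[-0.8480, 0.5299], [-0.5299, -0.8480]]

This matrix represents: rotation by 212° counterclockwise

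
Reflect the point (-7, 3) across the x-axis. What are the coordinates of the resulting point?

Reflection across x-axis: (-7, 3) → (-7, -3)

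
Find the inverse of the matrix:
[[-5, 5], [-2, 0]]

For [[a,b],[c,d]], inverse = (1/det)·[[d,-b],[-c,a]]
det = (-5)(0) - (5)(-2) = 0 - -10 = 10
Inverse = (1/10)·[[0, -5], [2, -5]]
= [[0, -1/2], [1/5, -1/2]]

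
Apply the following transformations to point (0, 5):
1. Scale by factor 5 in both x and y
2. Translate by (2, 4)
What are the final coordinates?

Step 1: Scale (0, 5) by 5 → (0, 25)
Step 2: Translate by (2, 4) → (2, 29)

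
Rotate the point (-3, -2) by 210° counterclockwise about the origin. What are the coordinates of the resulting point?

Rotation matrix for 210°: [[cos 210°, -sin 210°], [sin 210°, cos 210°]] ≈ [[-0.866025, 0.500000], [-0.500000, -0.866025]]
[[-0.866025, 0.500000], [-0.500000, -0.866025]] × [-3, -2]ᵀ ≈ [1.5981, 3.2321]ᵀ
Result: (1.5981, 3.2321)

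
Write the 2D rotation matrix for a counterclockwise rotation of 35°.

Rotation matrix formula: [[cos θ, -sin θ], [sin θ, cos θ]]
For θ = 35°:
cos(35°) = 0.8192
sin(35°) = 0.5736
Result: [[0.8192, -0.5736], [0.5736, 0.8192]]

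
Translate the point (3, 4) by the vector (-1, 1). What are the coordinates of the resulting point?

Translation by (-1, 1) (homogeneous matrix [[1, 0, -1], [0, 1, 1], [0, 0, 1]]):
x' = 3 + -1 = 2
y' = 4 + 1 = 5
Result: (2, 5)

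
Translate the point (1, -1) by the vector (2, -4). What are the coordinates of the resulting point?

Translation by (2, -4) (homogeneous matrix [[1, 0, 2], [0, 1, -4], [0, 0, 1]]):
x' = 1 + 2 = 3
y' = -1 + -4 = -5
Result: (3, -5)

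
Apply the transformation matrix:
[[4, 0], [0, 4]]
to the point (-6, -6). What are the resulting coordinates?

Matrix multiplication:
[[4, 0], [0, 4]] × [-6, -6]ᵀ
= [(4)(-6) + (0)(-6), (0)(-6) + (4)(-6)]ᵀ
= [-24, -24]ᵀ
Result: (-24, -24)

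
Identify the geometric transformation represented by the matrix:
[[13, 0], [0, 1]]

This matrix represents: non-uniform scaling by sx = 13, sy = 1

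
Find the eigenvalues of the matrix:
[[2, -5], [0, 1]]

Characteristic equation: det(A - λI) = 0
λ² - (trace)λ + (det) = 0
trace = 2 + 1 = 3, det = (2)(1) - (-5)(0) = 2
λ² - (3)λ + (2) = 0
λ = (3 ± √((3)² - 4·(2))) / 2 = (3 ± √1) / 2
Solving: λ = 1, 2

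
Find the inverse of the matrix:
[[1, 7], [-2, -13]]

For [[a,b],[c,d]], inverse = (1/det)·[[d,-b],[-c,a]]
det = (1)(-13) - (7)(-2) = -13 - -14 = 1
Inverse = [[-13, -7], [2, 1]]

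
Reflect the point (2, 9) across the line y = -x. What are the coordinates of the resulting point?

Reflection across line y = -x: (2, 9) → (-9, -2)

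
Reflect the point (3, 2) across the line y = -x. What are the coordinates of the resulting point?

Reflection across line y = -x: (3, 2) → (-2, -3)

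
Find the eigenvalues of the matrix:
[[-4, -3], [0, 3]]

Characteristic equation: det(A - λI) = 0
λ² - (trace)λ + (det) = 0
trace = -4 + 3 = -1, det = (-4)(3) - (-3)(0) = -12
λ² - (-1)λ + (-12) = 0
λ = (-1 ± √((-1)² - 4·(-12))) / 2 = (-1 ± √49) / 2
Solving: λ = -4, 3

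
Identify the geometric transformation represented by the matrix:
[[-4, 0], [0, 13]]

This matrix represents: non-uniform scaling by sx = -4, sy = 13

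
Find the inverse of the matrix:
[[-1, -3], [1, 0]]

For [[a,b],[c,d]], inverse = (1/det)·[[d,-b],[-c,a]]
det = (-1)(0) - (-3)(1) = 0 - -3 = 3
Inverse = (1/3)·[[0, 3], [-1, -1]]
= [[0, 1], [-1/3, -1/3]]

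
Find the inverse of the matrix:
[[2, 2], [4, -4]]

For [[a,b],[c,d]], inverse = (1/det)·[[d,-b],[-c,a]]
det = (2)(-4) - (2)(4) = -8 - 8 = -16
Inverse = (1/-16)·[[-4, -2], [-4, 2]]
= [[1/4, 1/8], [1/4, -1/8]]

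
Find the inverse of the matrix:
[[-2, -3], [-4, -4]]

For [[a,b],[c,d]], inverse = (1/det)·[[d,-b],[-c,a]]
det = (-2)(-4) - (-3)(-4) = 8 - 12 = -4
Inverse = (1/-4)·[[-4, 3], [4, -2]]
= [[1, -3/4], [-1, 1/2]]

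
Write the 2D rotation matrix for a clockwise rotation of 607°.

Rotation matrix formula: [[cos θ, -sin θ], [sin θ, cos θ]]
A clockwise rotation by 607° is equivalent to a counterclockwise rotation by -607°.
For θ = -607°:
cos(-607°) = -0.3907
sin(-607°) = 0.9205
Result: [[-0.3907, -0.9205], [0.9205, -0.3907]]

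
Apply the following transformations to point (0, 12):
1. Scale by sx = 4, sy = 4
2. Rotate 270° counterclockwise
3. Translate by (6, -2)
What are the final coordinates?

Step 1: Scale → (0, 48)
Step 2: Rotate 270° → (48, 0)
Step 3: Translate → (54, -2)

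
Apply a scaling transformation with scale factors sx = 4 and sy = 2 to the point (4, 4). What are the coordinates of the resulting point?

Scaling matrix:
[[4, 0], [0, 2]]
Result: (4 × 4, 4 × 2) = (16, 8)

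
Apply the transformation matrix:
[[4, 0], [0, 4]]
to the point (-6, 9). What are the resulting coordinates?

Matrix multiplication:
[[4, 0], [0, 4]] × [-6, 9]ᵀ
= [(4)(-6) + (0)(9), (0)(-6) + (4)(9)]ᵀ
= [-24, 36]ᵀ
Result: (-24, 36)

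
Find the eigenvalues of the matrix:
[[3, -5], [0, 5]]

Characteristic equation: det(A - λI) = 0
λ² - (trace)λ + (det) = 0
trace = 3 + 5 = 8, det = (3)(5) - (-5)(0) = 15
λ² - (8)λ + (15) = 0
λ = (8 ± √((8)² - 4·(15))) / 2 = (8 ± √4) / 2
Solving: λ = 3, 5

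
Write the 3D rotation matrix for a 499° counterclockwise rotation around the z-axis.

Rotation matrix for counterclockwise 499° around z-axis:
cos(499°) = -0.7547, sin(499°) = 0.6561
Result: [[-0.7547, -0.6561, 0], [0.6561, -0.7547, 0], [0, 0, 1]]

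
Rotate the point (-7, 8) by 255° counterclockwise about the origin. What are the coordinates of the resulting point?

Rotation matrix for 255°: [[cos 255°, -sin 255°], [sin 255°, cos 255°]] ≈ [[-0.258819, 0.965926], [-0.965926, -0.258819]]
[[-0.258819, 0.965926], [-0.965926, -0.258819]] × [-7, 8]ᵀ ≈ [9.5391, 4.6909]ᵀ
Result: (9.5391, 4.6909)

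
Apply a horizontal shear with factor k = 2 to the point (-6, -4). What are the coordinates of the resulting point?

Shear matrix for horizontal shear with factor k = 2:
[[1, 2], [0, 1]]
Result: (-6, -4) → (-14, -4)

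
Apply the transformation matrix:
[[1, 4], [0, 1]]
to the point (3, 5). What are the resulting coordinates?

Matrix multiplication:
[[1, 4], [0, 1]] × [3, 5]ᵀ
= [(1)(3) + (4)(5), (0)(3) + (1)(5)]ᵀ
= [23, 5]ᵀ
Result: (23, 5)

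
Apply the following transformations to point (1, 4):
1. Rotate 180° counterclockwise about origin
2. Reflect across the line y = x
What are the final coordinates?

Step 1: Rotate 180° → (-1, -4)
Step 2: Reflect across line y = x → (-4, -1)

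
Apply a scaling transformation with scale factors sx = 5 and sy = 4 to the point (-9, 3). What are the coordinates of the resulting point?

Scaling matrix:
[[5, 0], [0, 4]]
Result: (-9 × 5, 3 × 4) = (-45, 12)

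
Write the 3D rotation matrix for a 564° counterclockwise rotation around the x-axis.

Rotation matrix for counterclockwise 564° around x-axis:
cos(564°) = -0.9135, sin(564°) = -0.4067
Result: [[1, 0, 0], [0, -0.9135, 0.4067], [0, -0.4067, -0.9135]]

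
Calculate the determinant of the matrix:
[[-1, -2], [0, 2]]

For a 2×2 matrix [[a, b], [c, d]], det = ad - bc
det = (-1)(2) - (-2)(0) = -2 - 0 = -2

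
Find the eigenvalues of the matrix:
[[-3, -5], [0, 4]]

Characteristic equation: det(A - λI) = 0
λ² - (trace)λ + (det) = 0
trace = -3 + 4 = 1, det = (-3)(4) - (-5)(0) = -12
λ² - (1)λ + (-12) = 0
λ = (1 ± √((1)² - 4·(-12))) / 2 = (1 ± √49) / 2
Solving: λ = -3, 4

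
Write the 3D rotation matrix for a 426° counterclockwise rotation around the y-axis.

Rotation matrix for counterclockwise 426° around y-axis:
cos(426°) = 0.4067, sin(426°) = 0.9135
Result: [[0.4067, 0, 0.9135], [0, 1, 0], [-0.9135, 0, 0.4067]]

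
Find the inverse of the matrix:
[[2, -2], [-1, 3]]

For [[a,b],[c,d]], inverse = (1/det)·[[d,-b],[-c,a]]
det = (2)(3) - (-2)(-1) = 6 - 2 = 4
Inverse = (1/4)·[[3, 2], [1, 2]]
= [[3/4, 1/2], [1/4, 1/2]]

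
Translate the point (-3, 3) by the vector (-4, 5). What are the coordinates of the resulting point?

Translation by (-4, 5) (homogeneous matrix [[1, 0, -4], [0, 1, 5], [0, 0, 1]]):
x' = -3 + -4 = -7
y' = 3 + 5 = 8
Result: (-7, 8)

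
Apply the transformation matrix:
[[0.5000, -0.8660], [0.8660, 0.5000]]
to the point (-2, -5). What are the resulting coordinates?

Matrix multiplication:
[[0.5000, -0.8660], [0.8660, 0.5000]] × [-2, -5]ᵀ
= [(0.5000)(-2) + (-0.8660)(-5), (0.8660)(-2) + (0.5000)(-5)]ᵀ
= [3.3300, -4.2320]ᵀ
Result: (3.3300, -4.2320)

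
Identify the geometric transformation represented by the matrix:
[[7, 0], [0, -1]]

This matrix represents: non-uniform scaling by sx = 7, sy = -1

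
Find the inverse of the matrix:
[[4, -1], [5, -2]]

For [[a,b],[c,d]], inverse = (1/det)·[[d,-b],[-c,a]]
det = (4)(-2) - (-1)(5) = -8 - -5 = -3
Inverse = (1/-3)·[[-2, 1], [-5, 4]]
= [[2/3, -1/3], [5/3, -4/3]]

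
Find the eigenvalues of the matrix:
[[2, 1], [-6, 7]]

Characteristic equation: det(A - λI) = 0
λ² - (trace)λ + (det) = 0
trace = 2 + 7 = 9, det = (2)(7) - (1)(-6) = 20
λ² - (9)λ + (20) = 0
λ = (9 ± √((9)² - 4·(20))) / 2 = (9 ± √1) / 2
Solving: λ = 4, 5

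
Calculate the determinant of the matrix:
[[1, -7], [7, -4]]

For a 2×2 matrix [[a, b], [c, d]], det = ad - bc
det = (1)(-4) - (-7)(7) = -4 - -49 = 45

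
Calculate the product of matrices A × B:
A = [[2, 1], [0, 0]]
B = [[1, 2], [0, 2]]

Matrix multiplication:
C[0][0] = 2×1 + 1×0 = 2
C[0][1] = 2×2 + 1×2 = 6
C[1][0] = 0×1 + 0×0 = 0
C[1][1] = 0×2 + 0×2 = 0
Result: [[2, 6], [0, 0]]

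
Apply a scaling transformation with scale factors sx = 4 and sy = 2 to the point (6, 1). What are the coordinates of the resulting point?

Scaling matrix:
[[4, 0], [0, 2]]
Result: (6 × 4, 1 × 2) = (24, 2)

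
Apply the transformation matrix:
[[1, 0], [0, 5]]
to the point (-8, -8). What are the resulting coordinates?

Matrix multiplication:
[[1, 0], [0, 5]] × [-8, -8]ᵀ
= [(1)(-8) + (0)(-8), (0)(-8) + (5)(-8)]ᵀ
= [-8, -40]ᵀ
Result: (-8, -40)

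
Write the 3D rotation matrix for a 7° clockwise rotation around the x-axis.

Rotation matrix for clockwise 7° around x-axis:
A clockwise rotation by 7° is a counterclockwise rotation by -7°.
cos(-7°) = 0.9925, sin(-7°) = -0.1219
Result: [[1, 0, 0], [0, 0.9925, 0.1219], [0, -0.1219, 0.9925]]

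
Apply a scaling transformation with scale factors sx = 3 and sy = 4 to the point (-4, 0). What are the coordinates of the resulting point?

Scaling matrix:
[[3, 0], [0, 4]]
Result: (-4 × 3, 0 × 4) = (-12, 0)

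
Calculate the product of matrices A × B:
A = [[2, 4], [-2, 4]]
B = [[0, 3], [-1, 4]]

Matrix multiplication:
C[0][0] = 2×0 + 4×-1 = -4
C[0][1] = 2×3 + 4×4 = 22
C[1][0] = -2×0 + 4×-1 = -4
C[1][1] = -2×3 + 4×4 = 10
Result: [[-4, 22], [-4, 10]]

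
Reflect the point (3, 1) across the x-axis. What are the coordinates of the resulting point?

Reflection across x-axis: (3, 1) → (3, -1)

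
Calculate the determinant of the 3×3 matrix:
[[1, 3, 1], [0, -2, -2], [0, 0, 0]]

Expansion along first row:
det = 1·det([[-2,-2],[0,0]]) - 3·det([[0,-2],[0,0]]) + 1·det([[0,-2],[0,0]])
    = 1·(-2·0 - -2·0) - 3·(0·0 - -2·0) + 1·(0·0 - -2·0)
    = 1·0 - 3·0 + 1·0
    = 0 + 0 + 0 = 0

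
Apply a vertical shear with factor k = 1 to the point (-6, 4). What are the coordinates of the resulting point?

Shear matrix for vertical shear with factor k = 1:
[[1, 0], [1, 1]]
Result: (-6, 4) → (-6, -2)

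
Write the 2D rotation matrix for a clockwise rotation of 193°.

Rotation matrix formula: [[cos θ, -sin θ], [sin θ, cos θ]]
A clockwise rotation by 193° is equivalent to a counterclockwise rotation by -193°.
For θ = -193°:
cos(-193°) = -0.9744
sin(-193°) = 0.2250
Result: [[-0.9744, -0.2250], [0.2250, -0.9744]]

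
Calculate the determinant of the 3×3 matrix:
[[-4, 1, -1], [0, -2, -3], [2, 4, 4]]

Expansion along first row:
det = -4·det([[-2,-3],[4,4]]) - 1·det([[0,-3],[2,4]]) + -1·det([[0,-2],[2,4]])
    = -4·(-2·4 - -3·4) - 1·(0·4 - -3·2) + -1·(0·4 - -2·2)
    = -4·4 - 1·6 + -1·4
    = -16 + -6 + -4 = -26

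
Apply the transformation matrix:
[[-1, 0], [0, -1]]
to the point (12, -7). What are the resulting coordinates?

Matrix multiplication:
[[-1, 0], [0, -1]] × [12, -7]ᵀ
= [(-1)(12) + (0)(-7), (0)(12) + (-1)(-7)]ᵀ
= [-12, 7]ᵀ
Result: (-12, 7)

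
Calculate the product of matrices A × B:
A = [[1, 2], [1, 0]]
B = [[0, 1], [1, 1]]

Matrix multiplication:
C[0][0] = 1×0 + 2×1 = 2
C[0][1] = 1×1 + 2×1 = 3
C[1][0] = 1×0 + 0×1 = 0
C[1][1] = 1×1 + 0×1 = 1
Result: [[2, 3], [0, 1]]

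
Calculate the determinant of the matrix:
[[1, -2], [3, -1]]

For a 2×2 matrix [[a, b], [c, d]], det = ad - bc
det = (1)(-1) - (-2)(3) = -1 - -6 = 5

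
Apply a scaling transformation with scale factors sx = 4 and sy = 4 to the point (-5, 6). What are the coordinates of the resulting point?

Scaling matrix:
[[4, 0], [0, 4]]
Result: (-5 × 4, 6 × 4) = (-20, 24)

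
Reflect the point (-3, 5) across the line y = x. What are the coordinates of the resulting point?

Reflection across line y = x: (-3, 5) → (5, -3)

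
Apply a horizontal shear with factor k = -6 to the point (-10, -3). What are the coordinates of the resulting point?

Shear matrix for horizontal shear with factor k = -6:
[[1, -6], [0, 1]]
Result: (-10, -3) → (8, -3)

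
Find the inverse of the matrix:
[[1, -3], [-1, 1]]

For [[a,b],[c,d]], inverse = (1/det)·[[d,-b],[-c,a]]
det = (1)(1) - (-3)(-1) = 1 - 3 = -2
Inverse = (1/-2)·[[1, 3], [1, 1]]
= [[-1/2, -3/2], [-1/2, -1/2]]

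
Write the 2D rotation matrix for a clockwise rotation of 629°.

Rotation matrix formula: [[cos θ, -sin θ], [sin θ, cos θ]]
A clockwise rotation by 629° is equivalent to a counterclockwise rotation by -629°.
For θ = -629°:
cos(-629°) = -0.0175
sin(-629°) = 0.9998
Result: [[-0.0175, -0.9998], [0.9998, -0.0175]]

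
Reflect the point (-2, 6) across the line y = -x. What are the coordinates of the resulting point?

Reflection across line y = -x: (-2, 6) → (-6, 2)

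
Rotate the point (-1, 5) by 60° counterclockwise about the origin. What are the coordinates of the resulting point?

Rotation matrix for 60°: [[cos 60°, -sin 60°], [sin 60°, cos 60°]] ≈ [[0.500000, -0.866025], [0.866025, 0.500000]]
[[0.500000, -0.866025], [0.866025, 0.500000]] × [-1, 5]ᵀ ≈ [-4.8301, 1.6340]ᵀ
Result: (-4.8301, 1.6340)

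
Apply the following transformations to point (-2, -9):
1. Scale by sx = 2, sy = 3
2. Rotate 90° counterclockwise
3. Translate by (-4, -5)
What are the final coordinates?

Step 1: Scale → (-4, -27)
Step 2: Rotate 90° → (27, -4)
Step 3: Translate → (23, -9)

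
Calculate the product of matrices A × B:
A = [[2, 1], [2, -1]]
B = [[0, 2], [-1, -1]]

Matrix multiplication:
C[0][0] = 2×0 + 1×-1 = -1
C[0][1] = 2×2 + 1×-1 = 3
C[1][0] = 2×0 + -1×-1 = 1
C[1][1] = 2×2 + -1×-1 = 5
Result: [[-1, 3], [1, 5]]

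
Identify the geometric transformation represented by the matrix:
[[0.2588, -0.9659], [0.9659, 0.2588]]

This matrix represents: rotation by 75° counterclockwise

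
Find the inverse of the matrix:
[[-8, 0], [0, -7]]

For [[a,b],[c,d]], inverse = (1/det)·[[d,-b],[-c,a]]
det = (-8)(-7) - (0)(0) = 56 - 0 = 56
Inverse = (1/56)·[[-7, 0], [0, -8]]
= [[-1/8, 0], [0, -1/7]]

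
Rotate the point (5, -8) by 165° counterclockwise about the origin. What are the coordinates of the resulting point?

Rotation matrix for 165°: [[cos 165°, -sin 165°], [sin 165°, cos 165°]] ≈ [[-0.965926, -0.258819], [0.258819, -0.965926]]
[[-0.965926, -0.258819], [0.258819, -0.965926]] × [5, -8]ᵀ ≈ [-2.7591, 9.0215]ᵀ
Result: (-2.7591, 9.0215)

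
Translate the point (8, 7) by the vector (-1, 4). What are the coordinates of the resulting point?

Translation by (-1, 4) (homogeneous matrix [[1, 0, -1], [0, 1, 4], [0, 0, 1]]):
x' = 8 + -1 = 7
y' = 7 + 4 = 11
Result: (7, 11)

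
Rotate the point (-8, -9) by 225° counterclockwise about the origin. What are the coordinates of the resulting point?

Rotation matrix for 225°: [[cos 225°, -sin 225°], [sin 225°, cos 225°]] ≈ [[-0.707107, 0.707107], [-0.707107, -0.707107]]
[[-0.707107, 0.707107], [-0.707107, -0.707107]] × [-8, -9]ᵀ ≈ [-0.7071, 12.0208]ᵀ
Result: (-0.7071, 12.0208)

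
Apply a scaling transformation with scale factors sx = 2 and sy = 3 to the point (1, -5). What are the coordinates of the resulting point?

Scaling matrix:
[[2, 0], [0, 3]]
Result: (1 × 2, -5 × 3) = (2, -15)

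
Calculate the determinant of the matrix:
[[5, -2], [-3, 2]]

For a 2×2 matrix [[a, b], [c, d]], det = ad - bc
det = (5)(2) - (-2)(-3) = 10 - 6 = 4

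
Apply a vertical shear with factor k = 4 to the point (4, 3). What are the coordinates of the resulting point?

Shear matrix for vertical shear with factor k = 4:
[[1, 0], [4, 1]]
Result: (4, 3) → (4, 19)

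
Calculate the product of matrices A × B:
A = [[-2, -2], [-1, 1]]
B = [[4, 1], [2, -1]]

Matrix multiplication:
C[0][0] = -2×4 + -2×2 = -12
C[0][1] = -2×1 + -2×-1 = 0
C[1][0] = -1×4 + 1×2 = -2
C[1][1] = -1×1 + 1×-1 = -2
Result: [[-12, 0], [-2, -2]]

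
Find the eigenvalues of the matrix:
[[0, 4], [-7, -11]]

Characteristic equation: det(A - λI) = 0
λ² - (trace)λ + (det) = 0
trace = 0 + -11 = -11, det = (0)(-11) - (4)(-7) = 28
λ² - (-11)λ + (28) = 0
λ = (-11 ± √((-11)² - 4·(28))) / 2 = (-11 ± √9) / 2
Solving: λ = -7, -4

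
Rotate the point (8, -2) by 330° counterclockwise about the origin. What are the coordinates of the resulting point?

Rotation matrix for 330°: [[cos 330°, -sin 330°], [sin 330°, cos 330°]] ≈ [[0.866025, 0.500000], [-0.500000, 0.866025]]
[[0.866025, 0.500000], [-0.500000, 0.866025]] × [8, -2]ᵀ ≈ [5.9282, -5.7321]ᵀ
Result: (5.9282, -5.7321)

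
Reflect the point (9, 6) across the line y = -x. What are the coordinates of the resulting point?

Reflection across line y = -x: (9, 6) → (-6, -9)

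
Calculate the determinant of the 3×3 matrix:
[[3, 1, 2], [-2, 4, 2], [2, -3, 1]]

Expansion along first row:
det = 3·det([[4,2],[-3,1]]) - 1·det([[-2,2],[2,1]]) + 2·det([[-2,4],[2,-3]])
    = 3·(4·1 - 2·-3) - 1·(-2·1 - 2·2) + 2·(-2·-3 - 4·2)
    = 3·10 - 1·-6 + 2·-2
    = 30 + 6 + -4 = 32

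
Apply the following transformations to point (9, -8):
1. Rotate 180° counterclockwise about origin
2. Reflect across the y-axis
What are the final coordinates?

Step 1: Rotate 180° → (-9, 8)
Step 2: Reflect across y-axis → (9, 8)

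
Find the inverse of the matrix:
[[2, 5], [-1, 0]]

For [[a,b],[c,d]], inverse = (1/det)·[[d,-b],[-c,a]]
det = (2)(0) - (5)(-1) = 0 - -5 = 5
Inverse = (1/5)·[[0, -5], [1, 2]]
= [[0, -1], [1/5, 2/5]]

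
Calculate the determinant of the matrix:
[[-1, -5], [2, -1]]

For a 2×2 matrix [[a, b], [c, d]], det = ad - bc
det = (-1)(-1) - (-5)(2) = 1 - -10 = 11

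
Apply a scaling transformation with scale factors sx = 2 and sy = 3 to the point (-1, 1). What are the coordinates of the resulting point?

Scaling matrix:
[[2, 0], [0, 3]]
Result: (-1 × 2, 1 × 3) = (-2, 3)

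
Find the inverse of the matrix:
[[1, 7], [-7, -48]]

For [[a,b],[c,d]], inverse = (1/det)·[[d,-b],[-c,a]]
det = (1)(-48) - (7)(-7) = -48 - -49 = 1
Inverse = [[-48, -7], [7, 1]]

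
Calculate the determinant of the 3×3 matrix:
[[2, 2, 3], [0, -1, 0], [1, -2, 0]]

Expansion along first row:
det = 2·det([[-1,0],[-2,0]]) - 2·det([[0,0],[1,0]]) + 3·det([[0,-1],[1,-2]])
    = 2·(-1·0 - 0·-2) - 2·(0·0 - 0·1) + 3·(0·-2 - -1·1)
    = 2·0 - 2·0 + 3·1
    = 0 + 0 + 3 = 3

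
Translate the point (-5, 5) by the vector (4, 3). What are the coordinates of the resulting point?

Translation by (4, 3) (homogeneous matrix [[1, 0, 4], [0, 1, 3], [0, 0, 1]]):
x' = -5 + 4 = -1
y' = 5 + 3 = 8
Result: (-1, 8)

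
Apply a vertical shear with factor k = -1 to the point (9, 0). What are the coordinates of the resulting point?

Shear matrix for vertical shear with factor k = -1:
[[1, 0], [-1, 1]]
Result: (9, 0) → (9, -9)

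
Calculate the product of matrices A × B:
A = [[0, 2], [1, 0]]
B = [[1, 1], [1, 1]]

Matrix multiplication:
C[0][0] = 0×1 + 2×1 = 2
C[0][1] = 0×1 + 2×1 = 2
C[1][0] = 1×1 + 0×1 = 1
C[1][1] = 1×1 + 0×1 = 1
Result: [[2, 2], [1, 1]]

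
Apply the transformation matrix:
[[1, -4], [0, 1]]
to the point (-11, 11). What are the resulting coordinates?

Matrix multiplication:
[[1, -4], [0, 1]] × [-11, 11]ᵀ
= [(1)(-11) + (-4)(11), (0)(-11) + (1)(11)]ᵀ
= [-55, 11]ᵀ
Result: (-55, 11)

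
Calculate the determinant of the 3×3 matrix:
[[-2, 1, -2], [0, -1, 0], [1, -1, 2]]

Expansion along first row:
det = -2·det([[-1,0],[-1,2]]) - 1·det([[0,0],[1,2]]) + -2·det([[0,-1],[1,-1]])
    = -2·(-1·2 - 0·-1) - 1·(0·2 - 0·1) + -2·(0·-1 - -1·1)
    = -2·-2 - 1·0 + -2·1
    = 4 + 0 + -2 = 2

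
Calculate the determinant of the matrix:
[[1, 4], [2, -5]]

For a 2×2 matrix [[a, b], [c, d]], det = ad - bc
det = (1)(-5) - (4)(2) = -5 - 8 = -13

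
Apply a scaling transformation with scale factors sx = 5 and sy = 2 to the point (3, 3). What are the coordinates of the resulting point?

Scaling matrix:
[[5, 0], [0, 2]]
Result: (3 × 5, 3 × 2) = (15, 6)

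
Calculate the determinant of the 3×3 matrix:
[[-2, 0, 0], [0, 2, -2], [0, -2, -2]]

Expansion along first row:
det = -2·det([[2,-2],[-2,-2]]) - 0·det([[0,-2],[0,-2]]) + 0·det([[0,2],[0,-2]])
    = -2·(2·-2 - -2·-2) - 0·(0·-2 - -2·0) + 0·(0·-2 - 2·0)
    = -2·-8 - 0·0 + 0·0
    = 16 + 0 + 0 = 16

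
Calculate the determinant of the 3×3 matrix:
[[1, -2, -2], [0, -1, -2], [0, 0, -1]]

Expansion along first row:
det = 1·det([[-1,-2],[0,-1]]) - -2·det([[0,-2],[0,-1]]) + -2·det([[0,-1],[0,0]])
    = 1·(-1·-1 - -2·0) - -2·(0·-1 - -2·0) + -2·(0·0 - -1·0)
    = 1·1 - -2·0 + -2·0
    = 1 + 0 + 0 = 1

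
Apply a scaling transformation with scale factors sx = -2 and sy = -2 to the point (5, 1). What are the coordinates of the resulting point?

Scaling matrix:
[[-2, 0], [0, -2]]
Result: (5 × -2, 1 × -2) = (-10, -2)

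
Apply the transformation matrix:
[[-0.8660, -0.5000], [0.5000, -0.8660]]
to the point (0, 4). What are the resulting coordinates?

Matrix multiplication:
[[-0.8660, -0.5000], [0.5000, -0.8660]] × [0, 4]ᵀ
= [(-0.8660)(0) + (-0.5000)(4), (0.5000)(0) + (-0.8660)(4)]ᵀ
= [-2, -3.4640]ᵀ
Result: (-2, -3.4640)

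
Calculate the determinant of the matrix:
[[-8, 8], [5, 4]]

For a 2×2 matrix [[a, b], [c, d]], det = ad - bc
det = (-8)(4) - (8)(5) = -32 - 40 = -72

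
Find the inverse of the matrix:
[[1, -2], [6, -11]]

For [[a,b],[c,d]], inverse = (1/det)·[[d,-b],[-c,a]]
det = (1)(-11) - (-2)(6) = -11 - -12 = 1
Inverse = [[-11, 2], [-6, 1]]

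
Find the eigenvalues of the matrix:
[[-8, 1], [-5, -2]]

Characteristic equation: det(A - λI) = 0
λ² - (trace)λ + (det) = 0
trace = -8 + -2 = -10, det = (-8)(-2) - (1)(-5) = 21
λ² - (-10)λ + (21) = 0
λ = (-10 ± √((-10)² - 4·(21))) / 2 = (-10 ± √16) / 2
Solving: λ = -7, -3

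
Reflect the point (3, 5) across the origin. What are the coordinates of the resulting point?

Reflection across origin: (3, 5) → (-3, -5)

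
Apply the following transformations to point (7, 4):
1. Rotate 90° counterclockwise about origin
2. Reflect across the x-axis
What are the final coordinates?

Step 1: Rotate 90° → (-4, 7)
Step 2: Reflect across x-axis → (-4, -7)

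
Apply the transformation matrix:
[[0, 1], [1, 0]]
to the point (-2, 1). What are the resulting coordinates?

Matrix multiplication:
[[0, 1], [1, 0]] × [-2, 1]ᵀ
= [(0)(-2) + (1)(1), (1)(-2) + (0)(1)]ᵀ
= [1, -2]ᵀ
Result: (1, -2)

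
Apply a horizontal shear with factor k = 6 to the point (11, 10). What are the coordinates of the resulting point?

Shear matrix for horizontal shear with factor k = 6:
[[1, 6], [0, 1]]
Result: (11, 10) → (71, 10)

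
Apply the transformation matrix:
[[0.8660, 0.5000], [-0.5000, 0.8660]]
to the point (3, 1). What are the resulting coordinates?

Matrix multiplication:
[[0.8660, 0.5000], [-0.5000, 0.8660]] × [3, 1]ᵀ
= [(0.8660)(3) + (0.5000)(1), (-0.5000)(3) + (0.8660)(1)]ᵀ
= [3.0980, -0.6340]ᵀ
Result: (3.0980, -0.6340)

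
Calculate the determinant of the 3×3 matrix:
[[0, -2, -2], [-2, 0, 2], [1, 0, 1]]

Expansion along first row:
det = 0·det([[0,2],[0,1]]) - -2·det([[-2,2],[1,1]]) + -2·det([[-2,0],[1,0]])
    = 0·(0·1 - 2·0) - -2·(-2·1 - 2·1) + -2·(-2·0 - 0·1)
    = 0·0 - -2·-4 + -2·0
    = 0 + -8 + 0 = -8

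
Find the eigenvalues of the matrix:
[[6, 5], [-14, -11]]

Characteristic equation: det(A - λI) = 0
λ² - (trace)λ + (det) = 0
trace = 6 + -11 = -5, det = (6)(-11) - (5)(-14) = 4
λ² - (-5)λ + (4) = 0
λ = (-5 ± √((-5)² - 4·(4))) / 2 = (-5 ± √9) / 2
Solving: λ = -4, -1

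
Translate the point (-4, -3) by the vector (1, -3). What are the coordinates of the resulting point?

Translation by (1, -3) (homogeneous matrix [[1, 0, 1], [0, 1, -3], [0, 0, 1]]):
x' = -4 + 1 = -3
y' = -3 + -3 = -6
Result: (-3, -6)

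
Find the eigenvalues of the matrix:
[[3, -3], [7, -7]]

Characteristic equation: det(A - λI) = 0
λ² - (trace)λ + (det) = 0
trace = 3 + -7 = -4, det = (3)(-7) - (-3)(7) = 0
λ² - (-4)λ + (0) = 0
λ = (-4 ± √((-4)² - 4·(0))) / 2 = (-4 ± √16) / 2
Solving: λ = -4, 0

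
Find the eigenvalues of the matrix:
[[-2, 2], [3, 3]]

Characteristic equation: det(A - λI) = 0
λ² - (trace)λ + (det) = 0
trace = -2 + 3 = 1, det = (-2)(3) - (2)(3) = -12
λ² - (1)λ + (-12) = 0
λ = (1 ± √((1)² - 4·(-12))) / 2 = (1 ± √49) / 2
Solving: λ = -3, 4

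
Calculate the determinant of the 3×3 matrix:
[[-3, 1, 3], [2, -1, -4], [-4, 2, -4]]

Expansion along first row:
det = -3·det([[-1,-4],[2,-4]]) - 1·det([[2,-4],[-4,-4]]) + 3·det([[2,-1],[-4,2]])
    = -3·(-1·-4 - -4·2) - 1·(2·-4 - -4·-4) + 3·(2·2 - -1·-4)
    = -3·12 - 1·-24 + 3·0
    = -36 + 24 + 0 = -12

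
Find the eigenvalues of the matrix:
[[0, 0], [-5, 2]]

Characteristic equation: det(A - λI) = 0
λ² - (trace)λ + (det) = 0
trace = 0 + 2 = 2, det = (0)(2) - (0)(-5) = 0
λ² - (2)λ + (0) = 0
λ = (2 ± √((2)² - 4·(0))) / 2 = (2 ± √4) / 2
Solving: λ = 0, 2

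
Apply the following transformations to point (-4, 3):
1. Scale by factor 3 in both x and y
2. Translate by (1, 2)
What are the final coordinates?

Step 1: Scale (-4, 3) by 3 → (-12, 9)
Step 2: Translate by (1, 2) → (-11, 11)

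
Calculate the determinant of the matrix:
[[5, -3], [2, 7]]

For a 2×2 matrix [[a, b], [c, d]], det = ad - bc
det = (5)(7) - (-3)(2) = 35 - -6 = 41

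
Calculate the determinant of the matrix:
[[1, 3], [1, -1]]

For a 2×2 matrix [[a, b], [c, d]], det = ad - bc
det = (1)(-1) - (3)(1) = -1 - 3 = -4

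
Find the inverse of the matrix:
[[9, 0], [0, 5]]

For [[a,b],[c,d]], inverse = (1/det)·[[d,-b],[-c,a]]
det = (9)(5) - (0)(0) = 45 - 0 = 45
Inverse = (1/45)·[[5, 0], [0, 9]]
= [[1/9, 0], [0, 1/5]]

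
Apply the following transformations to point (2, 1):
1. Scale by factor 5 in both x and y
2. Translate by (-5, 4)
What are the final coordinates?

Step 1: Scale (2, 1) by 5 → (10, 5)
Step 2: Translate by (-5, 4) → (5, 9)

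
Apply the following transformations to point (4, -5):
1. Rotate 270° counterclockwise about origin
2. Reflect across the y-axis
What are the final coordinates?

Step 1: Rotate 270° → (-5, -4)
Step 2: Reflect across y-axis → (5, -4)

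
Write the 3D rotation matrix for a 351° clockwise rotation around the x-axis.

Rotation matrix for clockwise 351° around x-axis:
A clockwise rotation by 351° is a counterclockwise rotation by -351°.
cos(-351°) = 0.9877, sin(-351°) = 0.1564
Result: [[1, 0, 0], [0, 0.9877, -0.1564], [0, 0.1564, 0.9877]]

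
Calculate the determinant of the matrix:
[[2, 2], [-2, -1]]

For a 2×2 matrix [[a, b], [c, d]], det = ad - bc
det = (2)(-1) - (2)(-2) = -2 - -4 = 2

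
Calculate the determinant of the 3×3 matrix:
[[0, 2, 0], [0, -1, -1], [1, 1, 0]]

Expansion along first row:
det = 0·det([[-1,-1],[1,0]]) - 2·det([[0,-1],[1,0]]) + 0·det([[0,-1],[1,1]])
    = 0·(-1·0 - -1·1) - 2·(0·0 - -1·1) + 0·(0·1 - -1·1)
    = 0·1 - 2·1 + 0·1
    = 0 + -2 + 0 = -2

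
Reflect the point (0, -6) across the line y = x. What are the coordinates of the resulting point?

Reflection across line y = x: (0, -6) → (-6, 0)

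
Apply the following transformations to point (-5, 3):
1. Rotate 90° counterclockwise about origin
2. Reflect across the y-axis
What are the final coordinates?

Step 1: Rotate 90° → (-3, -5)
Step 2: Reflect across y-axis → (3, -5)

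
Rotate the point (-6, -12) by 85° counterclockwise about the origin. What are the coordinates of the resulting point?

Rotation matrix for 85°: [[cos 85°, -sin 85°], [sin 85°, cos 85°]] ≈ [[0.087156, -0.996195], [0.996195, 0.087156]]
[[0.087156, -0.996195], [0.996195, 0.087156]] × [-6, -12]ᵀ ≈ [11.4314, -7.0230]ᵀ
Result: (11.4314, -7.0230)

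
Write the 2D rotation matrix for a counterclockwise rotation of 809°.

Rotation matrix formula: [[cos θ, -sin θ], [sin θ, cos θ]]
For θ = 809°:
cos(809°) = 0.0175
sin(809°) = 0.9998
Result: [[0.0175, -0.9998], [0.9998, 0.0175]]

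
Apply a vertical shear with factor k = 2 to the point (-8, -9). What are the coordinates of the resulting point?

Shear matrix for vertical shear with factor k = 2:
[[1, 0], [2, 1]]
Result: (-8, -9) → (-8, -25)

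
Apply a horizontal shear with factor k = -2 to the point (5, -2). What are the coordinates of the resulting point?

Shear matrix for horizontal shear with factor k = -2:
[[1, -2], [0, 1]]
Result: (5, -2) → (9, -2)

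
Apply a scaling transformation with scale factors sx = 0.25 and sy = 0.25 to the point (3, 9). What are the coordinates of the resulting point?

Scaling matrix:
[[0.25, 0], [0, 0.25]]
Result: (3 × 0.25, 9 × 0.25) = (0.75, 2.25)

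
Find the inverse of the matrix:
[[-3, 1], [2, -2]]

For [[a,b],[c,d]], inverse = (1/det)·[[d,-b],[-c,a]]
det = (-3)(-2) - (1)(2) = 6 - 2 = 4
Inverse = (1/4)·[[-2, -1], [-2, -3]]
= [[-1/2, -1/4], [-1/2, -3/4]]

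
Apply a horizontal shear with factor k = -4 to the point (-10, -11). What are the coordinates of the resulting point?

Shear matrix for horizontal shear with factor k = -4:
[[1, -4], [0, 1]]
Result: (-10, -11) → (34, -11)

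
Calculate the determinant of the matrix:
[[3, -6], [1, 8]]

For a 2×2 matrix [[a, b], [c, d]], det = ad - bc
det = (3)(8) - (-6)(1) = 24 - -6 = 30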